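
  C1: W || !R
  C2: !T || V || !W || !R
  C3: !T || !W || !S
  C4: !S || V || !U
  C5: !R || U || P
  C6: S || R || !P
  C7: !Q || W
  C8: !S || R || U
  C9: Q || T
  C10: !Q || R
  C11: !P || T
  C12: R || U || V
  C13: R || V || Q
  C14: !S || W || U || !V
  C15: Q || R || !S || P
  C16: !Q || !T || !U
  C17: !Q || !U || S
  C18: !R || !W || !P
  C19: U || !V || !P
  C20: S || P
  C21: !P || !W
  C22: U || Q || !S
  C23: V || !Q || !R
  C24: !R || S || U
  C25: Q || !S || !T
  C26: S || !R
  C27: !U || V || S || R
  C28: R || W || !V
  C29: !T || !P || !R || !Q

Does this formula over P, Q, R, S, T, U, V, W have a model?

Branch on W: set W = true.
(!P) alone gives P = false.
(S) alone gives S = true.
(!T) alone gives T = false.
(Q) alone gives Q = true.
(R) alone gives R = true.
(U) alone gives U = true.
(V) alone gives V = true.
This assignment satisfies each clause.
A satisfying assignment: P: false,  Q: true,  R: true,  S: true,  T: false,  U: true,  V: true,  W: true.

Yes, satisfiable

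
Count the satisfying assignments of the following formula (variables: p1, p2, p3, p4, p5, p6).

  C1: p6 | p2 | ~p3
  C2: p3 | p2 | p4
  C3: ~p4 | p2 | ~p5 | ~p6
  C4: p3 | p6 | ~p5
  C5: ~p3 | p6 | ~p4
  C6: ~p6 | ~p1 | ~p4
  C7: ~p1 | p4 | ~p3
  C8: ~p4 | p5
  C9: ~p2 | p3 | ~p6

There are 2^6 = 64 truth assignments over (p1, p2, p3, p4, p5, p6).
Split on p3. With p3 = 1, the clauses containing p3 are satisfied and ~p3 drops from the rest; 7 of the 2^5 = 32 assignments to the other variables satisfy what remains.
With p3 = 0, by the same count on the reduced clause set, 2 assignments work.
Total: 7 + 2 = 9.

9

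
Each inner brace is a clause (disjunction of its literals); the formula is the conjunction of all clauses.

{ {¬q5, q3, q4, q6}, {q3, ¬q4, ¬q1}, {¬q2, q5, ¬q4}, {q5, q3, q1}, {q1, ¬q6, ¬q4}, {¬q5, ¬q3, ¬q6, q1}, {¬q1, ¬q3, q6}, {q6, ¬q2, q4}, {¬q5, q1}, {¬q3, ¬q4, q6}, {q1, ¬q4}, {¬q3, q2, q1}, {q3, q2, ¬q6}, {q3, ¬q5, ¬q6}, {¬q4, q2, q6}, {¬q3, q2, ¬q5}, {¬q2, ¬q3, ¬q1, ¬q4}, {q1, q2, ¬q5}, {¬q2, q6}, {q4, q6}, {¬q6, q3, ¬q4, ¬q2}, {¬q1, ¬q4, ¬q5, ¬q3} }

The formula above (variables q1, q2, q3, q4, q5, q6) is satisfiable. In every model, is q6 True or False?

Suppose q6 = False.
From the singleton clause (¬q2), q2 = False.
From the singleton clause (¬q4), q4 = False.
Now (q4) is unsatisfied and unit — conflict.
So every satisfying assignment has q6 = True.

True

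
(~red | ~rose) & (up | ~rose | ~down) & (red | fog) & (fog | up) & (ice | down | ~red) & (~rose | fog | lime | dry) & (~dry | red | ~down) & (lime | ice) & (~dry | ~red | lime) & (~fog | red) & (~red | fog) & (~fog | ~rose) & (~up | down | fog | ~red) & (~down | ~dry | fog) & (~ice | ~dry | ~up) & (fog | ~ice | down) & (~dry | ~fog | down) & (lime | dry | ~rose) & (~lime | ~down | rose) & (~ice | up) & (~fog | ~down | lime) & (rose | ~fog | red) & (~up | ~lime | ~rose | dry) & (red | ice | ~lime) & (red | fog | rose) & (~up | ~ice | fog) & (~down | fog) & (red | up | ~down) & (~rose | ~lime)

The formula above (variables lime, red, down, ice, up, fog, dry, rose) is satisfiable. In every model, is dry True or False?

Suppose dry = 1.
Suppose red = 0.
Unit clause (fog) forces fog = 1.
That conflicts with the unit clause (~fog).
So red must be the other value — set red = 1.
Unit clause (~rose) forces rose = 0.
Unit clause (lime) forces lime = 1.
Unit clause (fog) forces fog = 1.
Unit clause (down) forces down = 1.
That conflicts with the unit clause (~down).
Neither red = 1 nor red = 0 works.
So every satisfying assignment has dry = False.

False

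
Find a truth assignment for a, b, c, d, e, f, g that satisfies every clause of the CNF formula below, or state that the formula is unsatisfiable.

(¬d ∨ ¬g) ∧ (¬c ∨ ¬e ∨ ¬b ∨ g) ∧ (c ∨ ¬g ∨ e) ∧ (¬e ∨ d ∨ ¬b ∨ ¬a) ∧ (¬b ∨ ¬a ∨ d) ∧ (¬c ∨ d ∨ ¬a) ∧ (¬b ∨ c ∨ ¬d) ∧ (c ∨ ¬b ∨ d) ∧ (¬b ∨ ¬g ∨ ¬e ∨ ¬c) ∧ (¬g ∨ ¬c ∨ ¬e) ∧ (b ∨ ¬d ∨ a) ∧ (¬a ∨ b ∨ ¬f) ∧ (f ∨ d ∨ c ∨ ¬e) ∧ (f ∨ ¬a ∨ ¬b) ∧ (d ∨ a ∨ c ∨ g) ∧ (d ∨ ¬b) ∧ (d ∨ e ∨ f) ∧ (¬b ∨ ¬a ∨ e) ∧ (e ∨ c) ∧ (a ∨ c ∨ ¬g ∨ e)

Case d = False:
Unit clause (¬b) forces b = False.
Case c = False:
Unit clause (e) forces e = True.
Unit clause (f) forces f = True.
Unit clause (¬a) forces a = False.
Unit clause (g) forces g = True.
Every clause now holds.

a: False, b: False, c: False, d: False, e: True, f: True, g: True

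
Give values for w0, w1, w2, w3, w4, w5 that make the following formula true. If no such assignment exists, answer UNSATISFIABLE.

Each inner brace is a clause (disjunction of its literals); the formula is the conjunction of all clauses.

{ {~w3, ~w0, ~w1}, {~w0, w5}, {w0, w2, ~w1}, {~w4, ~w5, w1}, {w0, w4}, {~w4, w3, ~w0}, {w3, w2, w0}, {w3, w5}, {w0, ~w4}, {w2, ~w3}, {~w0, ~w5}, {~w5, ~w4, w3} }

UNSATISFIABLE

Try w0 = 0.
Unit clause (w4) forces w4 = 1.
But (~w4) is also a unit clause — contradiction.
Backtrack on w0: now try w0 = 1.
Unit clause (w5) forces w5 = 1.
But (~w5) is also a unit clause — contradiction.
Neither w0 = 1 nor w0 = 0 works.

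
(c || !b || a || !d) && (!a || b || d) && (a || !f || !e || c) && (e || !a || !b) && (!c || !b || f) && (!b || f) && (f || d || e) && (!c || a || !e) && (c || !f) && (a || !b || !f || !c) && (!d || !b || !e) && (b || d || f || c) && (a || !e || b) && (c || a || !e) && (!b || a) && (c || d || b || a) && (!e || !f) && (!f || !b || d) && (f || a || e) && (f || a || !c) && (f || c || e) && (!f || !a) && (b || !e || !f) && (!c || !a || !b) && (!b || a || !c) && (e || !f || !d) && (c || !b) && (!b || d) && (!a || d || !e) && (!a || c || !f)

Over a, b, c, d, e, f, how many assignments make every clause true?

4

There are 2^6 = 64 truth assignments over (a, b, c, d, e, f).
Split on b. With b = true, the clauses containing b are satisfied and !b drops from the rest; 0 of the 2^5 = 32 assignments to the other variables satisfy what remains.
With b = false, by the same count on the reduced clause set, 4 assignments work.
(One model: a=F, b=F, c=T, d=F, e=F, f=T.)
Total: 0 + 4 = 4.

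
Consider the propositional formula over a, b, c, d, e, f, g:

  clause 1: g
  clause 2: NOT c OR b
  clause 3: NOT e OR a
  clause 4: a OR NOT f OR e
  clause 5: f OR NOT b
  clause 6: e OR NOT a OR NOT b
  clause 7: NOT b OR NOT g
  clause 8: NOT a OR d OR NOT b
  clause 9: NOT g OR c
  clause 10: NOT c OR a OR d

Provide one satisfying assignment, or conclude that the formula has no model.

(g) alone gives g = true.
(NOT b) alone gives b = false.
(NOT c) alone gives c = false.
That conflicts with the unit clause (c).

UNSATISFIABLE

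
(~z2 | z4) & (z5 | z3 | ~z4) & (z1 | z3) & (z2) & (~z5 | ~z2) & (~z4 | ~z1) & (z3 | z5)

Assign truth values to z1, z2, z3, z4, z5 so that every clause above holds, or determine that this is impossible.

z1 ↦ 0; z2 ↦ 1; z3 ↦ 1; z4 ↦ 1; z5 ↦ 0

From the singleton clause (z2), z2 = 1.
From the singleton clause (z4), z4 = 1.
From the singleton clause (~z5), z5 = 0.
From the singleton clause (z3), z3 = 1.
From the singleton clause (~z1), z1 = 0.
Every clause now holds.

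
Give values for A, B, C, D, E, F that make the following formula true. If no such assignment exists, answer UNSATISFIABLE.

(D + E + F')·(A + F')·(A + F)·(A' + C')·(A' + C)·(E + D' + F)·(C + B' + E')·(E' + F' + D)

Case A = 1:
Unit clause (C') forces C = 0.
Now (C) is unsatisfied and unit — conflict.
Undo A and try A = 0.
Unit clause (F') forces F = 0.
Now (F) is unsatisfied and unit — conflict.
Either choice for A ends in contradiction.

UNSATISFIABLE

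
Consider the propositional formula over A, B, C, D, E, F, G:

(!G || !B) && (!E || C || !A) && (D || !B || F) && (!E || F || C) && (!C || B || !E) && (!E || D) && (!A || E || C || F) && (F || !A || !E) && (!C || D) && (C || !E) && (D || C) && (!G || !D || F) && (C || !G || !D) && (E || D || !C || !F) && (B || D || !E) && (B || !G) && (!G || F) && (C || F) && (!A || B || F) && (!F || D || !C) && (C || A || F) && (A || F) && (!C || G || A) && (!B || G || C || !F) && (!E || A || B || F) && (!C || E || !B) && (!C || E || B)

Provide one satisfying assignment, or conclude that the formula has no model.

A ↦ true, B ↦ false, C ↦ false, D ↦ true, E ↦ false, F ↦ true, G ↦ false

Branch on G: set G = false.
Branch on E: set E = false.
Branch on C: set C = false.
Unit clause (D) forces D = true.
Unit clause (F) forces F = true.
Unit clause (!B) forces B = false.
All clauses hold; A can take either value.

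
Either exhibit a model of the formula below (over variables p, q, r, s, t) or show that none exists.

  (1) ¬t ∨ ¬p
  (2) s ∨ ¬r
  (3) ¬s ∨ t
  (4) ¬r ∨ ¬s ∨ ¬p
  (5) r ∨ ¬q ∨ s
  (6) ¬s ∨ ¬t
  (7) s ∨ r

Case t = False:
(¬s) alone gives s = False.
(¬r) alone gives r = False.
But (r) is also a unit clause — contradiction.
So t must be the other value — set t = True.
(¬p) alone gives p = False.
(¬s) alone gives s = False.
(¬r) alone gives r = False.
But (r) is also a unit clause — contradiction.
Both values of t lead to a conflict.

UNSATISFIABLE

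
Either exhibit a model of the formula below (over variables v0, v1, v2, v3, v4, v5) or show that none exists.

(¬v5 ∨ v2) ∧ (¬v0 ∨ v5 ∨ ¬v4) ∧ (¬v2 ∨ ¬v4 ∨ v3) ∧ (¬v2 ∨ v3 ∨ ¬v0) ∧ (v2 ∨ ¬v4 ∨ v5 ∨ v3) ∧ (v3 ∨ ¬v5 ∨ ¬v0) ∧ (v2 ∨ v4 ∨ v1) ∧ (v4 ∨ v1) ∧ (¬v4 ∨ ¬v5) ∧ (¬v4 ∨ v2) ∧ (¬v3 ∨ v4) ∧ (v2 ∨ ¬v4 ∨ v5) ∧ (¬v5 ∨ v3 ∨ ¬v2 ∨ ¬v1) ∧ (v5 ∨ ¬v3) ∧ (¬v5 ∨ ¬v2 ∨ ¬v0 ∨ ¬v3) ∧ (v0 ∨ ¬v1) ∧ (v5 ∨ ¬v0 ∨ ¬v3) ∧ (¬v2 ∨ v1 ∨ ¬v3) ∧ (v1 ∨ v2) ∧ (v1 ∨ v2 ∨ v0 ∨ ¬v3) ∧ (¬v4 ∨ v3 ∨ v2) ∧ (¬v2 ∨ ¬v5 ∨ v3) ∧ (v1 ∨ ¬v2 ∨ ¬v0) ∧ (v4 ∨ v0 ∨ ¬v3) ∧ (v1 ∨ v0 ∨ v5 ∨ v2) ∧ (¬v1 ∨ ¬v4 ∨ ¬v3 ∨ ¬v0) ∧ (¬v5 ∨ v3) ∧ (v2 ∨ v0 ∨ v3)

Try v5 = False.
From the singleton clause (¬v3), v3 = False.
Try v0 = True.
From the singleton clause (¬v4), v4 = False.
From the singleton clause (¬v2), v2 = False.
From the singleton clause (v1), v1 = True.
All clauses are satisfied.

v0: True,  v1: True,  v2: False,  v3: False,  v4: False,  v5: False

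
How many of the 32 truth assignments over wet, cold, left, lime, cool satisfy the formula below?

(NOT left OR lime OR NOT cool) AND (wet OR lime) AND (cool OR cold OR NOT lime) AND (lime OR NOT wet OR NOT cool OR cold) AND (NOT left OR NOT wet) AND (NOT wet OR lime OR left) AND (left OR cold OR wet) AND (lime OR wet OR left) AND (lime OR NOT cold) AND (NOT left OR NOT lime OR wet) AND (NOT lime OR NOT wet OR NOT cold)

There are 2^5 = 32 truth assignments over (wet, cold, left, lime, cool).
Split on left. With left = true, the clauses containing left are satisfied and NOT left drops from the rest; 0 of the 2^4 = 16 assignments to the other variables satisfy what remains.
With left = false, by the same count on the reduced clause set, 3 assignments work.
(One model: wet=F, cold=T, left=F, lime=T, cool=F.)
Total: 0 + 3 = 3.

3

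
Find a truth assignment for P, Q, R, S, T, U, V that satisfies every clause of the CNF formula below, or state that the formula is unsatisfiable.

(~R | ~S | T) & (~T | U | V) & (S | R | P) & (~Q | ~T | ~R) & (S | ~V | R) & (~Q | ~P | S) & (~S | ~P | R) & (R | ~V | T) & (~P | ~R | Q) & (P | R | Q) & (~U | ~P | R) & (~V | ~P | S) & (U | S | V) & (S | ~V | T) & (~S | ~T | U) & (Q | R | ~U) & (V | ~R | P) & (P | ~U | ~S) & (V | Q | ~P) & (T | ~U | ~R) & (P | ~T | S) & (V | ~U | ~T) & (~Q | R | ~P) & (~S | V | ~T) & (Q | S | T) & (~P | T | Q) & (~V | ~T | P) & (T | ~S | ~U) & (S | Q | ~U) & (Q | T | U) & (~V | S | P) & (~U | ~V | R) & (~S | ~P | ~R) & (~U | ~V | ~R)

P ↦ 0, Q ↦ 1, R ↦ 0, S ↦ 1, T ↦ 0, U ↦ 0, V ↦ 0

Case R = 0:
Case S = 1:
Unit clause (~P) forces P = 0.
Unit clause (Q) forces Q = 1.
Unit clause (~U) forces U = 0.
Unit clause (~T) forces T = 0.
Unit clause (~V) forces V = 0.
All clauses are satisfied.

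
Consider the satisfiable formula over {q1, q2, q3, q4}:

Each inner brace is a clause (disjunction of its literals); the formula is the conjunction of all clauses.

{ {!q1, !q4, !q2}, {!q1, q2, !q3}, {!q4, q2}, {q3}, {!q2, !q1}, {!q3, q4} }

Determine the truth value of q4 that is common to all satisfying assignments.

True

Suppose q4 = false.
(q3) alone gives q3 = true.
Now (!q3) is unsatisfied and unit — conflict.
So every satisfying assignment has q4 = True.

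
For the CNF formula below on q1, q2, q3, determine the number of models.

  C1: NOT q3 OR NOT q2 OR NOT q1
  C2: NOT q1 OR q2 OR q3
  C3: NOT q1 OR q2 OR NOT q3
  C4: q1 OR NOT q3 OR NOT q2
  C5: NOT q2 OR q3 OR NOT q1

There are 2^3 = 8 truth assignments over (q1, q2, q3).
Check each against the 5 clauses (columns in the order q1, q2, q3):
  F F F  ✓ satisfies all
  F F T  ✓ satisfies all
  F T F  ✓ satisfies all
  F T T  ✗ fails (q1 OR NOT q3 OR NOT q2)
  T F F  ✗ fails (NOT q1 OR q2 OR q3)
  T F T  ✗ fails (NOT q1 OR q2 OR NOT q3)
  T T F  ✗ fails (NOT q2 OR q3 OR NOT q1)
  T T T  ✗ fails (NOT q3 OR NOT q2 OR NOT q1)
3 of the 8 rows are models.

3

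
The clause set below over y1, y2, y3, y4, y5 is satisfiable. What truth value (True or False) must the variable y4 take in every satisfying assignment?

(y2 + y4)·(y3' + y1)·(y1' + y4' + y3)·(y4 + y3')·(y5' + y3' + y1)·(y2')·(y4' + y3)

Suppose y4 = 0.
(y2) alone gives y2 = 1.
That conflicts with the unit clause (y2').
So every satisfying assignment has y4 = True.

True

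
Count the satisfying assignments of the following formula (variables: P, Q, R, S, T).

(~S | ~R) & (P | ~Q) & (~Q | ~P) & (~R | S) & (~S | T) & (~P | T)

There are 2^5 = 32 truth assignments over (P, Q, R, S, T).
Split on P. With P = 1, the clauses containing P are satisfied and ~P drops from the rest; 2 of the 2^4 = 16 assignments to the other variables satisfy what remains.
With P = 0, by the same count on the reduced clause set, 3 assignments work.
Total: 2 + 3 = 5.

5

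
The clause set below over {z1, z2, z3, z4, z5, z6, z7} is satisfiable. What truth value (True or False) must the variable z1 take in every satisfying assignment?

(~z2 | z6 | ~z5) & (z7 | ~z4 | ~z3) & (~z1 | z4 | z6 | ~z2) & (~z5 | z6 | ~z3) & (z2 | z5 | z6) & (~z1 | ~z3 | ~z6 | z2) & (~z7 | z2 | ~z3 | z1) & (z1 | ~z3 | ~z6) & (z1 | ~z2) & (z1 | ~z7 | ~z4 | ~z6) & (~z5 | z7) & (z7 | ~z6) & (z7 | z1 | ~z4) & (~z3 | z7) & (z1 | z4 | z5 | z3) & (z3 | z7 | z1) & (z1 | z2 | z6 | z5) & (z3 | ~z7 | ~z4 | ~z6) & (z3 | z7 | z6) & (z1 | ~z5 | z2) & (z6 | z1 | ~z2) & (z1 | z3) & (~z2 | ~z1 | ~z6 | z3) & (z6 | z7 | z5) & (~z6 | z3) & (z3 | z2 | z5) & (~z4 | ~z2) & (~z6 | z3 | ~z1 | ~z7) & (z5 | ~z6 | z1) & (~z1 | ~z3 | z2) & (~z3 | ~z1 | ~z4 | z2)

True

Suppose z1 = 0.
Unit clause (~z2) forces z2 = 0.
Unit clause (~z5) forces z5 = 0.
Unit clause (z6) forces z6 = 1.
That conflicts with the unit clause (~z6).
So every satisfying assignment has z1 = True.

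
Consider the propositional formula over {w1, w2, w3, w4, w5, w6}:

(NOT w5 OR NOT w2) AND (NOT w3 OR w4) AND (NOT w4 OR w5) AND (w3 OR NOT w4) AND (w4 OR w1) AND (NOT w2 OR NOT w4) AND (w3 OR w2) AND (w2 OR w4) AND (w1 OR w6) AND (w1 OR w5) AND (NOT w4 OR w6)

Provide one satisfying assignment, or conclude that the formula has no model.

Case w5 = false:
From the singleton clause (NOT w4), w4 = false.
From the singleton clause (NOT w3), w3 = false.
From the singleton clause (w1), w1 = true.
From the singleton clause (w2), w2 = true.
Every clause is now satisfied; w6 is unconstrained.

w1=true, w2=true, w3=false, w4=false, w5=false, w6=true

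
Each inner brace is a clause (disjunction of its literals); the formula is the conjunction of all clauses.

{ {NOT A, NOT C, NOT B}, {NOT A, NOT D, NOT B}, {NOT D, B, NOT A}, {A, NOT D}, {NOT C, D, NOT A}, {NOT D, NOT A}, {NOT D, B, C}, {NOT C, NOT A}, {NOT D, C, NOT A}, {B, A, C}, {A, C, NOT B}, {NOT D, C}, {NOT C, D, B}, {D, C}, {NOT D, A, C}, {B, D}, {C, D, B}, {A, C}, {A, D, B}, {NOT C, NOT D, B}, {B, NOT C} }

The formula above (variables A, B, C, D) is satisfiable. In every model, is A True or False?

False

Suppose A = true.
From the singleton clause (NOT D), D = false.
From the singleton clause (NOT C), C = false.
But (C) is also a unit clause — contradiction.
So every satisfying assignment has A = False.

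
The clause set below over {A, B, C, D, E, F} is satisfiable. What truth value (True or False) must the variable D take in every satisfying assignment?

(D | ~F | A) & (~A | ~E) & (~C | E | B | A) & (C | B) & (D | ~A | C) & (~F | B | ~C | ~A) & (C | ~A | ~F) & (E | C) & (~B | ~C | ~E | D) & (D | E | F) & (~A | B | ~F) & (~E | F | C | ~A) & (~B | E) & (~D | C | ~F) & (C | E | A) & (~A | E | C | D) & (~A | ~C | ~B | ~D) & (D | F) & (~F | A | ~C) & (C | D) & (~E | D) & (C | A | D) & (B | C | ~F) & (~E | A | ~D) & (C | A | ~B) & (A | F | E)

True

Suppose D = 0.
The clause (F) is unit, so F = 1.
The clause (A) is unit, so A = 1.
The clause (~E) is unit, so E = 0.
The clause (C) is unit, so C = 1.
The clause (B) is unit, so B = 1.
That conflicts with the unit clause (~B).
So every satisfying assignment has D = True.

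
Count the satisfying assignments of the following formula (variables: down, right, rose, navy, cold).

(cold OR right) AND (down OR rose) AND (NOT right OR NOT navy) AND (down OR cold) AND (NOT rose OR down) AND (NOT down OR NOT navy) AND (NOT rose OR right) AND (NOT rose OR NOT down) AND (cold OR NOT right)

There are 2^5 = 32 truth assignments over (down, right, rose, navy, cold).
Split on navy. With navy = true, the clauses containing navy are satisfied and NOT navy drops from the rest; 0 of the 2^4 = 16 assignments to the other variables satisfy what remains.
With navy = false, by the same count on the reduced clause set, 2 assignments work.
(One model: down=T, right=F, rose=F, navy=F, cold=T.)
Total: 0 + 2 = 2.

2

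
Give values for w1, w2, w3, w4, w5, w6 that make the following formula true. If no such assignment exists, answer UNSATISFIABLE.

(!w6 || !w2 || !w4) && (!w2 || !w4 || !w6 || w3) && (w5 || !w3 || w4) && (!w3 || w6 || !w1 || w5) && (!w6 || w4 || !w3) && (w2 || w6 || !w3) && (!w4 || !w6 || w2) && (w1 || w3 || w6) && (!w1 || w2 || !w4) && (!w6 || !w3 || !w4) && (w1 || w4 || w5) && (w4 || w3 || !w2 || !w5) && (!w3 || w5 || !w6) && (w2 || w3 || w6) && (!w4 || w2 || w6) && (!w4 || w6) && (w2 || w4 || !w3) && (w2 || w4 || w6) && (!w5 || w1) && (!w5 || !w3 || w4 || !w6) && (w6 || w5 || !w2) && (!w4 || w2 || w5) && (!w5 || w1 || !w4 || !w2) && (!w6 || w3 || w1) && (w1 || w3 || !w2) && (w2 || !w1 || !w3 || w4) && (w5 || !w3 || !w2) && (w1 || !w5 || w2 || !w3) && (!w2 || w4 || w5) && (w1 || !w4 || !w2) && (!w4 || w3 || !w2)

w1 ↦ true; w2 ↦ false; w3 ↦ false; w4 ↦ false; w5 ↦ false; w6 ↦ true

Suppose w4 = false.
Suppose w5 = false.
The clause (!w3) is unit, so w3 = false.
The clause (w1) is unit, so w1 = true.
The clause (!w2) is unit, so w2 = false.
The clause (w6) is unit, so w6 = true.
Every clause now holds.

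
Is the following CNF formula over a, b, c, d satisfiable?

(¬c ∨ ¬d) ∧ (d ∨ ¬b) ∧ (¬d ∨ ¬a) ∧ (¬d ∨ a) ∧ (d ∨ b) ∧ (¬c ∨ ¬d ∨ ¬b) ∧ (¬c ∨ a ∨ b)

No, unsatisfiable

Suppose c = False.
Suppose d = True.
The clause (¬a) is unit, so a = False.
Now (a) is unsatisfied and unit — conflict.
That branch fails; take d = False instead.
The clause (¬b) is unit, so b = False.
Now (b) is unsatisfied and unit — conflict.
Both values of d lead to a conflict.
That branch fails; take c = True instead.
The clause (¬d) is unit, so d = False.
The clause (¬b) is unit, so b = False.
Now (b) is unsatisfied and unit — conflict.
Both values of c lead to a conflict.
No assignment satisfies every clause.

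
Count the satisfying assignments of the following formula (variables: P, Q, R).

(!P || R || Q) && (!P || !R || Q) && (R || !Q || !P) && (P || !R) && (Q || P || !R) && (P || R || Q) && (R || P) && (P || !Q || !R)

1

There are 2^3 = 8 truth assignments over (P, Q, R).
Check each against the 8 clauses (columns in the order P, Q, R):
  F F F  ✗ fails (P || R || Q)
  F F T  ✗ fails (P || !R)
  F T F  ✗ fails (R || P)
  F T T  ✗ fails (P || !R)
  T F F  ✗ fails (!P || R || Q)
  T F T  ✗ fails (!P || !R || Q)
  T T F  ✗ fails (R || !Q || !P)
  T T T  ✓ satisfies all
1 of the 8 rows is a model.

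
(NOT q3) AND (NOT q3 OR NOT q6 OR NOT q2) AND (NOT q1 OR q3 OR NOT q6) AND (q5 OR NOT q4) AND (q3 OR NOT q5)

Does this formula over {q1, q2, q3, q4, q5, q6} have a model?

Satisfiable

(NOT q3) alone gives q3 = false.
(NOT q5) alone gives q5 = false.
(NOT q4) alone gives q4 = false.
Suppose q1 = false.
No clause remains; q2, q6 are free.
A satisfying assignment: q1: false; q2: false; q3: false; q4: false; q5: false; q6: false.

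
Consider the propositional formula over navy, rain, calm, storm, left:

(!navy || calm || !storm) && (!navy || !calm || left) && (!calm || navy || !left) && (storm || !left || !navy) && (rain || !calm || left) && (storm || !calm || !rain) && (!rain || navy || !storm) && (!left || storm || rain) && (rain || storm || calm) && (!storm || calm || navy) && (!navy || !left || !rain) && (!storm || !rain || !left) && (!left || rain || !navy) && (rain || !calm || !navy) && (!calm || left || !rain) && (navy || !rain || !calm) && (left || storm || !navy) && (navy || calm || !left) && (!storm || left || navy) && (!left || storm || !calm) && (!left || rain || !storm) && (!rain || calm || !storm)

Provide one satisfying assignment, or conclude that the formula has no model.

navy ↦ false; rain ↦ true; calm ↦ false; storm ↦ false; left ↦ false

Suppose navy = false.
Suppose calm = false.
(!storm) alone gives storm = false.
(rain) alone gives rain = true.
(!left) alone gives left = false.
All clauses are satisfied.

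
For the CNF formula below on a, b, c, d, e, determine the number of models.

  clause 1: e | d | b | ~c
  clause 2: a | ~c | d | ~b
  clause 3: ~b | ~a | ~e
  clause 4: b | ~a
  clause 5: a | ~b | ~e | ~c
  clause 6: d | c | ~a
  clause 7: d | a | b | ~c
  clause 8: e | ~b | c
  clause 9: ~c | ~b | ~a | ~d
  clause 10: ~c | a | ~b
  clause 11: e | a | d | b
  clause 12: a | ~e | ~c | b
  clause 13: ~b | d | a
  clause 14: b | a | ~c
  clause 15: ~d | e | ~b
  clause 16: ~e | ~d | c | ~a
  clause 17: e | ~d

There are 2^5 = 32 truth assignments over (a, b, c, d, e).
Split on b. With b = 1, the clauses containing b are satisfied and ~b drops from the rest; 2 of the 2^4 = 16 assignments to the other variables satisfy what remains.
With b = 0, by the same count on the reduced clause set, 2 assignments work.
Total: 2 + 2 = 4.

4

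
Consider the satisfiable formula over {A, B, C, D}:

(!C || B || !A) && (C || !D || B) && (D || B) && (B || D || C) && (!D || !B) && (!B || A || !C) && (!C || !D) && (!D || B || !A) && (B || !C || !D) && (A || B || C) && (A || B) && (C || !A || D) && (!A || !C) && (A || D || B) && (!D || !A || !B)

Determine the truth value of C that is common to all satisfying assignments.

False

Suppose C = true.
From the singleton clause (!D), D = false.
From the singleton clause (B), B = true.
From the singleton clause (A), A = true.
But (!A) is also a unit clause — contradiction.
So every satisfying assignment has C = False.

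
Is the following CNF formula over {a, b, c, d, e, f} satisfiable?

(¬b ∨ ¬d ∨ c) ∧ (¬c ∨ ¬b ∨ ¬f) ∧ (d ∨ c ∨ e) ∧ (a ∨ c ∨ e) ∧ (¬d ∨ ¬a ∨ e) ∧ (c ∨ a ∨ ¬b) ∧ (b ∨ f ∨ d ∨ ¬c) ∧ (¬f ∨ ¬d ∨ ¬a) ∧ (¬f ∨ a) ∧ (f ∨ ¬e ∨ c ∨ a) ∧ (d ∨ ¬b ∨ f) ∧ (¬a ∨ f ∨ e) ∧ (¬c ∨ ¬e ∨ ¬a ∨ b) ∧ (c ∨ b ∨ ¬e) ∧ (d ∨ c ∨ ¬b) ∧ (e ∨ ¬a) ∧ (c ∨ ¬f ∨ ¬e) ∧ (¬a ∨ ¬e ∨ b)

Yes, satisfiable

Try f = False.
Try d = True.
Try b = True.
Unit clause (c) forces c = True.
Try a = False.
Every clause is now satisfied; e is unconstrained.
A satisfying assignment: a ↦ False; b ↦ True; c ↦ True; d ↦ True; e ↦ True; f ↦ False.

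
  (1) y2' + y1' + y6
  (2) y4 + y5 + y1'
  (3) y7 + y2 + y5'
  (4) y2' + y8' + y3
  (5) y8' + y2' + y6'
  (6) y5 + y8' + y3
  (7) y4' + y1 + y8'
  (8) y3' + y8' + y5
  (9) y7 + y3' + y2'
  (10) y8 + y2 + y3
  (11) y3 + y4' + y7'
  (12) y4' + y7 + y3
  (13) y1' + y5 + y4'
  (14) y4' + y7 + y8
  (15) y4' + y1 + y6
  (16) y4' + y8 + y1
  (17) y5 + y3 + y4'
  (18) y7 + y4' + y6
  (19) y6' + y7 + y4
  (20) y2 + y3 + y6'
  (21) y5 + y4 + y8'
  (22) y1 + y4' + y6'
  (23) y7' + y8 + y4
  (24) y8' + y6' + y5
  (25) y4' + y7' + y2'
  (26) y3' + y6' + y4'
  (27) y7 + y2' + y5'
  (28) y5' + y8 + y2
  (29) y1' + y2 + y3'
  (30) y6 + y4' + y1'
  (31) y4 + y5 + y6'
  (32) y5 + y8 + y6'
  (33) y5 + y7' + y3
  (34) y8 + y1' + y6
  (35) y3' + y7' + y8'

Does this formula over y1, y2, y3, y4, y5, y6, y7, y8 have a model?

Try y2 = 1.
Try y1 = 0.
Try y8 = 0.
The clause (y4') is unit, so y4 = 0.
The clause (y7') is unit, so y7 = 0.
The clause (y3') is unit, so y3 = 0.
The clause (y6') is unit, so y6 = 0.
The clause (y5') is unit, so y5 = 0.
All clauses are satisfied.
A satisfying assignment: y1: 0, y2: 1, y3: 0, y4: 0, y5: 0, y6: 0, y7: 0, y8: 0.

Yes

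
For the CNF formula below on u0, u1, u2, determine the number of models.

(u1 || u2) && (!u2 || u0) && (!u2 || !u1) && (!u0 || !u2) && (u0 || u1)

There are 2^3 = 8 truth assignments over (u0, u1, u2).
Check each against the 5 clauses (columns in the order u0, u1, u2):
  F F F  ✗ fails (u1 || u2)
  F F T  ✗ fails (!u2 || u0)
  F T F  ✓ satisfies all
  F T T  ✗ fails (!u2 || u0)
  T F F  ✗ fails (u1 || u2)
  T F T  ✗ fails (!u0 || !u2)
  T T F  ✓ satisfies all
  T T T  ✗ fails (!u2 || !u1)
2 of the 8 rows are models.

2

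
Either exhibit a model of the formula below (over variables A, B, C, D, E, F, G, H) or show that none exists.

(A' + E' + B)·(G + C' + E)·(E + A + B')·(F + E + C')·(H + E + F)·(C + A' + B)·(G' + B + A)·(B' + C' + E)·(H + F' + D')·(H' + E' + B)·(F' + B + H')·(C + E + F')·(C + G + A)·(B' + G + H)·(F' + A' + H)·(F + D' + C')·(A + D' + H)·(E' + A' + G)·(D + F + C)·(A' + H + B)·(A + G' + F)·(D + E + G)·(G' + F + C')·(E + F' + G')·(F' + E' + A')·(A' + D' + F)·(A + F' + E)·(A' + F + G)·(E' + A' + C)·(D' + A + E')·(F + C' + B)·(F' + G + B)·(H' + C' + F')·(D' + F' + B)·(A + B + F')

Suppose A = 0.
Suppose E = 1.
The clause (D') is unit, so D = 0.
Suppose G = 1.
The clause (B) is unit, so B = 1.
The clause (F) is unit, so F = 1.
Suppose H = 0.
Every clause is now satisfied; C is unconstrained.

A: 0,  B: 1,  C: 0,  D: 0,  E: 1,  F: 1,  G: 1,  H: 0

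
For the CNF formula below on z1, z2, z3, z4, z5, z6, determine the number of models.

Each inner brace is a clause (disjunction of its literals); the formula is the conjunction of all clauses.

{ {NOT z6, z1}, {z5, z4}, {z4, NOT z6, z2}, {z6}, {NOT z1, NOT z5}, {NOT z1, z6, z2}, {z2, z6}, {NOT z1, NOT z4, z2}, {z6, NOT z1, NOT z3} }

2

There are 2^6 = 64 truth assignments over (z1, z2, z3, z4, z5, z6).
Split on z6. With z6 = true, the clauses containing z6 are satisfied and NOT z6 drops from the rest; 2 of the 2^5 = 32 assignments to the other variables satisfy what remains.
With z6 = false, by the same count on the reduced clause set, 0 assignments work.
Total: 2 + 0 = 2.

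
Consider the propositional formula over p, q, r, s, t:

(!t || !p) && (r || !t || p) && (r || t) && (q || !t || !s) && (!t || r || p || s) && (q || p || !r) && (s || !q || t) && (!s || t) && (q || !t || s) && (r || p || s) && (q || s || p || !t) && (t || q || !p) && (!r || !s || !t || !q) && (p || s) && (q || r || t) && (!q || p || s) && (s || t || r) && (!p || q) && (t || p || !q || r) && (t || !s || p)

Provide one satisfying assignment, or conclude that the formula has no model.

UNSATISFIABLE

Suppose t = false.
(r) alone gives r = true.
(!s) alone gives s = false.
(!q) alone gives q = false.
(p) alone gives p = true.
Now (!p) is unsatisfied and unit — conflict.
That branch fails; take t = true instead.
(!p) alone gives p = false.
(r) alone gives r = true.
(q) alone gives q = true.
(!s) alone gives s = false.
Now (s) is unsatisfied and unit — conflict.
Either choice for t ends in contradiction.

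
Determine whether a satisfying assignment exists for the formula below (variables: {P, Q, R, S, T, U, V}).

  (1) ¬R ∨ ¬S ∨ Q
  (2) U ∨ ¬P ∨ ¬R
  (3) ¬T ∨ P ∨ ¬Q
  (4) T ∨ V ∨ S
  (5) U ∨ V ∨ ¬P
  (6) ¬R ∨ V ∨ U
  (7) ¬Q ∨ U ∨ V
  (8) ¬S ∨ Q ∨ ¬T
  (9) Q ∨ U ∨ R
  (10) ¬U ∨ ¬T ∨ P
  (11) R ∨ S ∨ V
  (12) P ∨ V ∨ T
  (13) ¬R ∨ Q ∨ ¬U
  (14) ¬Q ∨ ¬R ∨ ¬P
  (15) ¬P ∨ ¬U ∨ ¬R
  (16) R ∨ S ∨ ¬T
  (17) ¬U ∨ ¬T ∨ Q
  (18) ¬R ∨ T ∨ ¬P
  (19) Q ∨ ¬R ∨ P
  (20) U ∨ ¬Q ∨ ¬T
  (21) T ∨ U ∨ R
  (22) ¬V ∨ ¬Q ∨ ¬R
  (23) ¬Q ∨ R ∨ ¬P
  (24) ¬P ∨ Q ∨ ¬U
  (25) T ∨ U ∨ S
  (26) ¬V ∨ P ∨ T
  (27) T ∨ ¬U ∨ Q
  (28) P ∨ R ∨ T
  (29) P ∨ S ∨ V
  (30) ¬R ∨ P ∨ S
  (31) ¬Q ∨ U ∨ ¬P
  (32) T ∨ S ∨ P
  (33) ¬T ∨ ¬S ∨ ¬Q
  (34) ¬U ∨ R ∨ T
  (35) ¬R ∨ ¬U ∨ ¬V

No, unsatisfiable

Try R = False.
Try Q = True.
(¬P) alone gives P = False.
(¬T) alone gives T = False.
But (T) is also a unit clause — contradiction.
Backtrack on Q: now try Q = False.
(U) alone gives U = True.
(¬T) alone gives T = False.
But (T) is also a unit clause — contradiction.
Neither Q = True nor Q = False works.
Backtrack on R: now try R = True.
Try S = False.
(P) alone gives P = True.
(U) alone gives U = True.
But (¬U) is also a unit clause — contradiction.
Backtrack on S: now try S = True.
(Q) alone gives Q = True.
(¬P) alone gives P = False.
(¬T) alone gives T = False.
(V) alone gives V = True.
But (¬V) is also a unit clause — contradiction.
Neither S = True nor S = False works.
Neither R = True nor R = False works.
No assignment satisfies every clause.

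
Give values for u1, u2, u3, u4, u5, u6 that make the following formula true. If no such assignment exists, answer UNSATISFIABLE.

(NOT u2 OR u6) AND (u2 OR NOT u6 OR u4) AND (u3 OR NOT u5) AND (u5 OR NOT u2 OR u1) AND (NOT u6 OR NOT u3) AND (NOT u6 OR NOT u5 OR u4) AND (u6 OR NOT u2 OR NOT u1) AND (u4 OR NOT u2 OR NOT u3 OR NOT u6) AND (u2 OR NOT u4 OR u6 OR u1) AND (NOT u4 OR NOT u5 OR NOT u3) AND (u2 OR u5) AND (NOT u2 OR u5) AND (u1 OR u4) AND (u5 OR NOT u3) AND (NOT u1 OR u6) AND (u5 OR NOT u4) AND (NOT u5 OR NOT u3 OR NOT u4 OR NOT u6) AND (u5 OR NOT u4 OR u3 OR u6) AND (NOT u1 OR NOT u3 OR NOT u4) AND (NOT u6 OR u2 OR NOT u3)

UNSATISFIABLE

Branch on u2: set u2 = false.
(u5) alone gives u5 = true.
(u3) alone gives u3 = true.
(NOT u6) alone gives u6 = false.
(NOT u4) alone gives u4 = false.
(u1) alone gives u1 = true.
Now (NOT u1) is unsatisfied and unit — conflict.
So u2 must be the other value — set u2 = true.
(u6) alone gives u6 = true.
(NOT u3) alone gives u3 = false.
(NOT u5) alone gives u5 = false.
Now (u5) is unsatisfied and unit — conflict.
Either choice for u2 ends in contradiction.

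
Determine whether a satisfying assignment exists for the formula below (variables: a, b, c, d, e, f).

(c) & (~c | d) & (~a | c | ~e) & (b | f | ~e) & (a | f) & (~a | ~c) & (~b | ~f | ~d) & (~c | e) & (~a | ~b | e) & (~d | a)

The clause (c) is unit, so c = 1.
The clause (d) is unit, so d = 1.
The clause (~a) is unit, so a = 0.
But (a) is also a unit clause — contradiction.
No assignment satisfies every clause.

No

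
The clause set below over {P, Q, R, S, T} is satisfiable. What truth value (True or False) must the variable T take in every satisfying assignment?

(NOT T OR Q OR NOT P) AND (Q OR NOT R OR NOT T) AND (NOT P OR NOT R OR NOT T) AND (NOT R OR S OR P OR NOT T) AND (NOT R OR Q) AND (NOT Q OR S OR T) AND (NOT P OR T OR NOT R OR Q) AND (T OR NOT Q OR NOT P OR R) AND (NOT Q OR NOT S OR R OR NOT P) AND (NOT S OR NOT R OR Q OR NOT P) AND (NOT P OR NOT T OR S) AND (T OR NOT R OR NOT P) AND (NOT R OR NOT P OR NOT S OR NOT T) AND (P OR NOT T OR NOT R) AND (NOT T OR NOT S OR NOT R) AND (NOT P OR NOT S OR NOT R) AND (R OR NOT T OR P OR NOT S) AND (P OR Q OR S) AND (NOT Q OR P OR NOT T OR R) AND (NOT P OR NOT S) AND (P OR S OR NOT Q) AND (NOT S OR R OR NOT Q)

False

Suppose T = true.
Branch on Q: set Q = true.
Branch on P: set P = false.
From the singleton clause (NOT R), R = false.
Now (R) is unsatisfied and unit — conflict.
That branch fails; take P = true instead.
From the singleton clause (NOT R), R = false.
From the singleton clause (NOT S), S = false.
Now (S) is unsatisfied and unit — conflict.
Either choice for P ends in contradiction.
That branch fails; take Q = false instead.
From the singleton clause (NOT P), P = false.
From the singleton clause (NOT R), R = false.
From the singleton clause (NOT S), S = false.
Now (S) is unsatisfied and unit — conflict.
Either choice for Q ends in contradiction.
So every satisfying assignment has T = False.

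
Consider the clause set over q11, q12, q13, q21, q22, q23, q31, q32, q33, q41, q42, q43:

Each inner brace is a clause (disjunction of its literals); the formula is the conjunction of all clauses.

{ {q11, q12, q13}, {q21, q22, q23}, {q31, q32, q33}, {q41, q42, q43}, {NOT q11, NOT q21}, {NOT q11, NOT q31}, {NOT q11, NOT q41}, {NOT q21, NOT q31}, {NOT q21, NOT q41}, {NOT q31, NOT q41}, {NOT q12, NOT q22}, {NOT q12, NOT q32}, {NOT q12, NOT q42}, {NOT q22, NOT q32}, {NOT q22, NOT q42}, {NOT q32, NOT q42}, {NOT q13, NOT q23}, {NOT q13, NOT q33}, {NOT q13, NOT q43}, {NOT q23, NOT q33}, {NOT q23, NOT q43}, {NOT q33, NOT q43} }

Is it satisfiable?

No, unsatisfiable

Try q11 = false.
Try q12 = true.
(NOT q22) alone gives q22 = false.
(NOT q32) alone gives q32 = false.
(NOT q42) alone gives q42 = false.
Try q21 = true.
(NOT q31) alone gives q31 = false.
(q33) alone gives q33 = true.
(NOT q41) alone gives q41 = false.
(q43) alone gives q43 = true.
That conflicts with the unit clause (NOT q43).
That branch fails; take q21 = false instead.
(q23) alone gives q23 = true.
(NOT q13) alone gives q13 = false.
(NOT q33) alone gives q33 = false.
(q31) alone gives q31 = true.
(NOT q41) alone gives q41 = false.
(q43) alone gives q43 = true.
That conflicts with the unit clause (NOT q43).
Both values of q21 lead to a conflict.
That branch fails; take q12 = false instead.
(q13) alone gives q13 = true.
(NOT q23) alone gives q23 = false.
(NOT q33) alone gives q33 = false.
(NOT q43) alone gives q43 = false.
Try q21 = true.
(NOT q31) alone gives q31 = false.
(q32) alone gives q32 = true.
(NOT q41) alone gives q41 = false.
(q42) alone gives q42 = true.
That conflicts with the unit clause (NOT q42).
That branch fails; take q21 = false instead.
(q22) alone gives q22 = true.
(NOT q32) alone gives q32 = false.
(q31) alone gives q31 = true.
(NOT q41) alone gives q41 = false.
(q42) alone gives q42 = true.
That conflicts with the unit clause (NOT q42).
Both values of q21 lead to a conflict.
Both values of q12 lead to a conflict.
That branch fails; take q11 = true instead.
(NOT q21) alone gives q21 = false.
(NOT q31) alone gives q31 = false.
(NOT q41) alone gives q41 = false.
Try q22 = true.
(NOT q12) alone gives q12 = false.
(NOT q32) alone gives q32 = false.
(q33) alone gives q33 = true.
(NOT q42) alone gives q42 = false.
(q43) alone gives q43 = true.
That conflicts with the unit clause (NOT q43).
That branch fails; take q22 = false instead.
(q23) alone gives q23 = true.
(NOT q13) alone gives q13 = false.
(NOT q33) alone gives q33 = false.
(q32) alone gives q32 = true.
(NOT q12) alone gives q12 = false.
(NOT q42) alone gives q42 = false.
(q43) alone gives q43 = true.
That conflicts with the unit clause (NOT q43).
Both values of q22 lead to a conflict.
Both values of q11 lead to a conflict.
No assignment satisfies every clause.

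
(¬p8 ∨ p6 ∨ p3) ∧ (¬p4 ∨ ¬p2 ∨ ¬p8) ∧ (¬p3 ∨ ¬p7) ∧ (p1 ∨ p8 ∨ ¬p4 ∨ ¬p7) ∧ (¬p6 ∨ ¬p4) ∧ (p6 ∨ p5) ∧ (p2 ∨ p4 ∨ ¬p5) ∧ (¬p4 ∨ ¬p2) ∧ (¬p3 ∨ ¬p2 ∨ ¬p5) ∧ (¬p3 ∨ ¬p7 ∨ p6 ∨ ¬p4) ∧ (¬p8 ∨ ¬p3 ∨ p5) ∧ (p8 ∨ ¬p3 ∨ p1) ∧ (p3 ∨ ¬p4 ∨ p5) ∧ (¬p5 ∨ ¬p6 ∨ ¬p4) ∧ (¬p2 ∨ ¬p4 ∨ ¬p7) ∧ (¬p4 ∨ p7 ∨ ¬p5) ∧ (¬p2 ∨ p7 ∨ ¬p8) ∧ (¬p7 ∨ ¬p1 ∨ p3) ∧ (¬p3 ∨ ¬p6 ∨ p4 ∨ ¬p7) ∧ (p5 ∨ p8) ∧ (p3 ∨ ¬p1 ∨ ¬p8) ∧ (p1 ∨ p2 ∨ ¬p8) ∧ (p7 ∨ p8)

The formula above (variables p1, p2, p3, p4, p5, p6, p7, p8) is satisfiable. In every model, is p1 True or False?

Suppose p1 = True.
Try p3 = False.
The clause (¬p7) is unit, so p7 = False.
The clause (¬p8) is unit, so p8 = False.
Now (p8) is unsatisfied and unit — conflict.
That branch fails; take p3 = True instead.
The clause (¬p7) is unit, so p7 = False.
The clause (p8) is unit, so p8 = True.
The clause (p5) is unit, so p5 = True.
The clause (¬p2) is unit, so p2 = False.
The clause (p4) is unit, so p4 = True.
Now (¬p4) is unsatisfied and unit — conflict.
Both values of p3 lead to a conflict.
So every satisfying assignment has p1 = False.

False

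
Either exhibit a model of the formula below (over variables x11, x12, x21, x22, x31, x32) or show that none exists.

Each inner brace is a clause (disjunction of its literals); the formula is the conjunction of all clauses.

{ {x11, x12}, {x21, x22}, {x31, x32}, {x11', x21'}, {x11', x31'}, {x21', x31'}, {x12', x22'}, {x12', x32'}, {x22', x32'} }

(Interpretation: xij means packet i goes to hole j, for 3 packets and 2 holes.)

UNSATISFIABLE

Branch on x11: set x11 = 1.
(x21') alone gives x21 = 0.
(x22) alone gives x22 = 1.
(x31') alone gives x31 = 0.
(x32) alone gives x32 = 1.
That conflicts with the unit clause (x32').
That branch fails; take x11 = 0 instead.
(x12) alone gives x12 = 1.
(x22') alone gives x22 = 0.
(x21) alone gives x21 = 1.
(x31') alone gives x31 = 0.
(x32) alone gives x32 = 1.
That conflicts with the unit clause (x32').
Both values of x11 lead to a conflict.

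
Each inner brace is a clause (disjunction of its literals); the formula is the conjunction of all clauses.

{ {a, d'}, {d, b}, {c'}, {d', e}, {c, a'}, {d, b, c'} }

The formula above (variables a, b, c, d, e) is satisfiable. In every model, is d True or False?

False

Suppose d = 1.
(a) alone gives a = 1.
(c') alone gives c = 0.
But (c) is also a unit clause — contradiction.
So every satisfying assignment has d = False.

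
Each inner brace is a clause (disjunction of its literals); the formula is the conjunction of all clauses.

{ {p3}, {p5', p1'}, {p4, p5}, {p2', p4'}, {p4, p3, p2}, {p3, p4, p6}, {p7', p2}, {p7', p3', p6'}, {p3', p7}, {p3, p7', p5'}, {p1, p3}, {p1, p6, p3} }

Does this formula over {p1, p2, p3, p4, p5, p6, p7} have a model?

The clause (p3) is unit, so p3 = 1.
The clause (p7) is unit, so p7 = 1.
The clause (p2) is unit, so p2 = 1.
The clause (p4') is unit, so p4 = 0.
The clause (p5) is unit, so p5 = 1.
The clause (p1') is unit, so p1 = 0.
The clause (p6') is unit, so p6 = 0.
All clauses are satisfied.
A satisfying assignment: p1 ↦ 0, p2 ↦ 1, p3 ↦ 1, p4 ↦ 0, p5 ↦ 1, p6 ↦ 0, p7 ↦ 1.

Satisfiable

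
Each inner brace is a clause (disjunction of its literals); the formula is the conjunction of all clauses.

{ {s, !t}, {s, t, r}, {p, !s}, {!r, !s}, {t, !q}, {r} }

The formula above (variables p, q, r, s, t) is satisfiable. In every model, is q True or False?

Suppose q = true.
From the singleton clause (t), t = true.
From the singleton clause (s), s = true.
From the singleton clause (p), p = true.
From the singleton clause (!r), r = false.
Now (r) is unsatisfied and unit — conflict.
So every satisfying assignment has q = False.

False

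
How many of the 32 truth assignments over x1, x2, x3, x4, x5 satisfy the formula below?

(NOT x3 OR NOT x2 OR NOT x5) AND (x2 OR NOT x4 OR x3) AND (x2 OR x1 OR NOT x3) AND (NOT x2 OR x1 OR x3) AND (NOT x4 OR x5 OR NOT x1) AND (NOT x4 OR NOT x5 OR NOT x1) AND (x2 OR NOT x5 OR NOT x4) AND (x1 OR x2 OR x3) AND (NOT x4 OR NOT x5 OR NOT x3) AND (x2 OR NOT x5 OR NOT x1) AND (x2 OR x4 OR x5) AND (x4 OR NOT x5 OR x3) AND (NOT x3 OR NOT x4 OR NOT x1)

There are 2^5 = 32 truth assignments over (x1, x2, x3, x4, x5).
Split on x4. With x4 = true, the clauses containing x4 are satisfied and NOT x4 drops from the rest; 1 of the 2^4 = 16 assignments to the other variables satisfy what remains.
With x4 = false, by the same count on the reduced clause set, 3 assignments work.
Total: 1 + 3 = 4.

4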